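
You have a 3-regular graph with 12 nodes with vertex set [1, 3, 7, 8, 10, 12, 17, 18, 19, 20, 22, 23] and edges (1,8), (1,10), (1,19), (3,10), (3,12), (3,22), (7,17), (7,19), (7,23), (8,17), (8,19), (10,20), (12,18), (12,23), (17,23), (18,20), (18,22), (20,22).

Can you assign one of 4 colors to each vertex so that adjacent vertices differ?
A valid 4-coloring: color 1: [7, 8, 10, 12, 22]; color 2: [1, 3, 17, 18]; color 3: [19, 20, 23].
(χ(G) = 3 ≤ 4.)

Yes, G is 4-colorable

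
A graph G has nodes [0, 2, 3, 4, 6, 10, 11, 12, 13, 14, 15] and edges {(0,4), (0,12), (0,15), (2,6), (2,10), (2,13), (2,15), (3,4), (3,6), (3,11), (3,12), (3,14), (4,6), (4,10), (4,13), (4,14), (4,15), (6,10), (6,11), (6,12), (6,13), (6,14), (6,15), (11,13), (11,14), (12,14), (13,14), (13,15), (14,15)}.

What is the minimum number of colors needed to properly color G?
Clique number ω(G) = 5 (lower bound: χ ≥ ω).
The clique on [4, 6, 13, 14, 15] has size 5, forcing χ ≥ 5, and the coloring below uses 5 colors, so χ(G) = 5.
A valid 5-coloring: color 1: [0, 6]; color 2: [2, 4, 11, 12]; color 3: [10, 14]; color 4: [3, 15]; color 5: [13].

χ(G) = 5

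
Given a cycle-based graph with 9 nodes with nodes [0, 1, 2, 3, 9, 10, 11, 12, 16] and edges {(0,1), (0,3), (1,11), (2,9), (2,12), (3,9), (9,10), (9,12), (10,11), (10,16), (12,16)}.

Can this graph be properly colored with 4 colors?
A valid 4-coloring: color 1: [0, 9, 11, 16]; color 2: [1, 3, 10, 12]; color 3: [2].
(χ(G) = 3 ≤ 4.)

Yes, G is 4-colorable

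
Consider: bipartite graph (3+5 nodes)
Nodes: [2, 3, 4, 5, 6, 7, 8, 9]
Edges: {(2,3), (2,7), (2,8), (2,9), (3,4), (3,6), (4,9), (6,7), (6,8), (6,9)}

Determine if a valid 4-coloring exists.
A valid 4-coloring: color 1: [2, 4, 5, 6]; color 2: [3, 7, 8, 9].
(χ(G) = 2 ≤ 4.)

Yes, G is 4-colorable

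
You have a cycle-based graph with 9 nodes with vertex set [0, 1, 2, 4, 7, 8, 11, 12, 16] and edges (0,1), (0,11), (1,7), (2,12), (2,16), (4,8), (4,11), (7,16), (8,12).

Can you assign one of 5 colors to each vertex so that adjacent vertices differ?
Yes, G is 5-colorable

A valid 5-coloring: color 1: [0, 4, 12, 16]; color 2: [2, 7, 8, 11]; color 3: [1].
(χ(G) = 3 ≤ 5.)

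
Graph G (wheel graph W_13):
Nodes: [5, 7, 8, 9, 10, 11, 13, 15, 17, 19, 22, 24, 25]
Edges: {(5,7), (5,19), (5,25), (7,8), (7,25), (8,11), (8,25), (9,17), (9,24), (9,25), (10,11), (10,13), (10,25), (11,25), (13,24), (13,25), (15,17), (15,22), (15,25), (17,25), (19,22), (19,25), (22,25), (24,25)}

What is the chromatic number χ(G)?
χ(G) = 3

Clique number ω(G) = 3 (lower bound: χ ≥ ω).
The clique on [5, 19, 25] has size 3, forcing χ ≥ 3, and the coloring below uses 3 colors, so χ(G) = 3.
A valid 3-coloring: color 1: [25]; color 2: [5, 8, 10, 17, 22, 24]; color 3: [7, 9, 11, 13, 15, 19].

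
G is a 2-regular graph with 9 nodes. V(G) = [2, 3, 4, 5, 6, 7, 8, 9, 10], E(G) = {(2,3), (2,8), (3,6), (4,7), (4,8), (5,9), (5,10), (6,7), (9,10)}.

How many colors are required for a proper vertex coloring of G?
Clique number ω(G) = 3 (lower bound: χ ≥ ω).
The clique on [5, 9, 10] has size 3, forcing χ ≥ 3, and the coloring below uses 3 colors, so χ(G) = 3.
A valid 3-coloring: color 1: [2, 4, 6, 10]; color 2: [3, 7, 8, 9]; color 3: [5].

χ(G) = 3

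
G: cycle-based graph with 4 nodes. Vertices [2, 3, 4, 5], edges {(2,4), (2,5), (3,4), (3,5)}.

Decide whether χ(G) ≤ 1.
No, G is not 1-colorable

Edge (2,4) forces its endpoints to differ, so 1 color is not enough.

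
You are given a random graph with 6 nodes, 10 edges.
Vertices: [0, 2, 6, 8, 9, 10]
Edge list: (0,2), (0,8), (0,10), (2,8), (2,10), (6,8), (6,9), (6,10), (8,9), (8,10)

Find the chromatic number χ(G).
χ(G) = 4

Clique number ω(G) = 4 (lower bound: χ ≥ ω).
The clique on [0, 2, 8, 10] has size 4, forcing χ ≥ 4, and the coloring below uses 4 colors, so χ(G) = 4.
A valid 4-coloring: color 1: [8]; color 2: [9, 10]; color 3: [2, 6]; color 4: [0].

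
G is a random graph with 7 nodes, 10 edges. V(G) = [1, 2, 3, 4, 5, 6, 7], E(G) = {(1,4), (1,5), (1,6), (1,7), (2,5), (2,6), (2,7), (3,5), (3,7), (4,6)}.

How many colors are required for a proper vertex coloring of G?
Clique number ω(G) = 3 (lower bound: χ ≥ ω).
The clique on [1, 4, 6] has size 3, forcing χ ≥ 3, and the coloring below uses 3 colors, so χ(G) = 3.
A valid 3-coloring: color 1: [1, 2, 3]; color 2: [5, 6, 7]; color 3: [4].

χ(G) = 3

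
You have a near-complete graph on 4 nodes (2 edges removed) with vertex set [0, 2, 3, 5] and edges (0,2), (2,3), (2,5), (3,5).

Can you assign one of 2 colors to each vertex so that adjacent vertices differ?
No, G is not 2-colorable

The clique on vertices [2, 3, 5] has size 3 > 2, so it alone needs 3 colors.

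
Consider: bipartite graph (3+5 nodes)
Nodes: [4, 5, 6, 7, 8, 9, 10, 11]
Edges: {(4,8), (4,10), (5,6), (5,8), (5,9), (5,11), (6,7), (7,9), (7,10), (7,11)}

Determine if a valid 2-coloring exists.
A valid 2-coloring: color 1: [4, 5, 7]; color 2: [6, 8, 9, 10, 11].
(χ(G) = 2 ≤ 2.)

Yes, G is 2-colorable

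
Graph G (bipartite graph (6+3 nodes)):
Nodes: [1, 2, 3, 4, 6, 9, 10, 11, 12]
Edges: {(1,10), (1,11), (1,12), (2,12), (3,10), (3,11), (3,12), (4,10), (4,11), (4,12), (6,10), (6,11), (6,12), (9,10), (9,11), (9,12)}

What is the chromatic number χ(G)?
Clique number ω(G) = 2 (lower bound: χ ≥ ω).
The graph is bipartite (no odd cycle), so 2 colors suffice: χ(G) = 2.
A valid 2-coloring: color 1: [10, 11, 12]; color 2: [1, 2, 3, 4, 6, 9].

χ(G) = 2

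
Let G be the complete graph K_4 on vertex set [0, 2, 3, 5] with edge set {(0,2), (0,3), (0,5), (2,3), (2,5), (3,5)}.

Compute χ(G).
χ(G) = 4

Clique number ω(G) = 4 (lower bound: χ ≥ ω).
The clique on [0, 2, 3, 5] has size 4, forcing χ ≥ 4, and the coloring below uses 4 colors, so χ(G) = 4.
A valid 4-coloring: color 1: [3]; color 2: [5]; color 3: [2]; color 4: [0].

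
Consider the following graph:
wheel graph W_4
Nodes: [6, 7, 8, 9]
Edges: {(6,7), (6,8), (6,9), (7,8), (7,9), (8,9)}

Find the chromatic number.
Clique number ω(G) = 4 (lower bound: χ ≥ ω).
The clique on [6, 7, 8, 9] has size 4, forcing χ ≥ 4, and the coloring below uses 4 colors, so χ(G) = 4.
A valid 4-coloring: color 1: [7]; color 2: [6]; color 3: [8]; color 4: [9].

χ(G) = 4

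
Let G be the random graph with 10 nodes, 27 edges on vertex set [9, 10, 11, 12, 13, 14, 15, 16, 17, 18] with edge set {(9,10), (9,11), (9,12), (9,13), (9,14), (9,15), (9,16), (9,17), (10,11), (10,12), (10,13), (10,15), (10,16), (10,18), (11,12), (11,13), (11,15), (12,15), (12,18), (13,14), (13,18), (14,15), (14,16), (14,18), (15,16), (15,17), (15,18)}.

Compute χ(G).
Clique number ω(G) = 5 (lower bound: χ ≥ ω).
The clique on [9, 10, 11, 12, 15] has size 5, forcing χ ≥ 5, and the coloring below uses 5 colors, so χ(G) = 5.
A valid 5-coloring: color 1: [9, 18]; color 2: [13, 15]; color 3: [10, 14, 17]; color 4: [12, 16]; color 5: [11].

χ(G) = 5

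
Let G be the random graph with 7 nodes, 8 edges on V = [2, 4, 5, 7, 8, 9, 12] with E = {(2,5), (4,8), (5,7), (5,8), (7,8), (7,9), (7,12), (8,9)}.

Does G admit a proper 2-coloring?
No, G is not 2-colorable

The clique on vertices [7, 8, 9] has size 3 > 2, so it alone needs 3 colors.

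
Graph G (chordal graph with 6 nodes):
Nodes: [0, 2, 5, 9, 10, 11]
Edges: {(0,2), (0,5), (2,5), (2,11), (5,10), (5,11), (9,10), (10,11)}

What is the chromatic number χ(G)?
Clique number ω(G) = 3 (lower bound: χ ≥ ω).
The clique on [0, 2, 5] has size 3, forcing χ ≥ 3, and the coloring below uses 3 colors, so χ(G) = 3.
A valid 3-coloring: color 1: [5, 9]; color 2: [2, 10]; color 3: [0, 11].

χ(G) = 3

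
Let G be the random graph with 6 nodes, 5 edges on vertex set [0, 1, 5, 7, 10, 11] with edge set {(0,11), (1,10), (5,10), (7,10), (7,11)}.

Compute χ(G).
Clique number ω(G) = 2 (lower bound: χ ≥ ω).
The graph is bipartite (no odd cycle), so 2 colors suffice: χ(G) = 2.
A valid 2-coloring: color 1: [10, 11]; color 2: [0, 1, 5, 7].

χ(G) = 2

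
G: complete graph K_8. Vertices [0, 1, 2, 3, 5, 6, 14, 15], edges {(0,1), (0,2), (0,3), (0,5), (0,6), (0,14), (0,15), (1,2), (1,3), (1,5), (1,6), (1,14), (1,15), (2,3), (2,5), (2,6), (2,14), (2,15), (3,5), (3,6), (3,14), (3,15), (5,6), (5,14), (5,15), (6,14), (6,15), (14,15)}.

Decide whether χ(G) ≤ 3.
No, G is not 3-colorable

The clique on vertices [0, 1, 2, 3, 5, 6, 14, 15] has size 8 > 3, so it alone needs 8 colors.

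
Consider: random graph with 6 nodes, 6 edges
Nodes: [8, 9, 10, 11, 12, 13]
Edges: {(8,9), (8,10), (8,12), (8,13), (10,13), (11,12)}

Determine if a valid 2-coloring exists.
The clique on vertices [8, 10, 13] has size 3 > 2, so it alone needs 3 colors.

No, G is not 2-colorable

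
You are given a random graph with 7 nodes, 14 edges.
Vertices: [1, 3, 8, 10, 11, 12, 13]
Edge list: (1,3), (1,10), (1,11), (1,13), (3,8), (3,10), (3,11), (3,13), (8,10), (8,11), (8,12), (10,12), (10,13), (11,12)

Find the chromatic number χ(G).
χ(G) = 4

Clique number ω(G) = 4 (lower bound: χ ≥ ω).
The clique on [1, 3, 10, 13] has size 4, forcing χ ≥ 4, and the coloring below uses 4 colors, so χ(G) = 4.
A valid 4-coloring: color 1: [10, 11]; color 2: [3, 12]; color 3: [1, 8]; color 4: [13].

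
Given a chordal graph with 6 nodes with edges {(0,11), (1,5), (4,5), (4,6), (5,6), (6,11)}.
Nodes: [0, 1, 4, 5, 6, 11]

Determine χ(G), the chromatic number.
Clique number ω(G) = 3 (lower bound: χ ≥ ω).
The clique on [4, 5, 6] has size 3, forcing χ ≥ 3, and the coloring below uses 3 colors, so χ(G) = 3.
A valid 3-coloring: color 1: [5, 11]; color 2: [0, 1, 6]; color 3: [4].

χ(G) = 3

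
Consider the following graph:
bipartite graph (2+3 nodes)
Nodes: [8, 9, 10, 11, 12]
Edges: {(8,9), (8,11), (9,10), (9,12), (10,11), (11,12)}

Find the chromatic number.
χ(G) = 2

Clique number ω(G) = 2 (lower bound: χ ≥ ω).
The graph is bipartite (no odd cycle), so 2 colors suffice: χ(G) = 2.
A valid 2-coloring: color 1: [9, 11]; color 2: [8, 10, 12].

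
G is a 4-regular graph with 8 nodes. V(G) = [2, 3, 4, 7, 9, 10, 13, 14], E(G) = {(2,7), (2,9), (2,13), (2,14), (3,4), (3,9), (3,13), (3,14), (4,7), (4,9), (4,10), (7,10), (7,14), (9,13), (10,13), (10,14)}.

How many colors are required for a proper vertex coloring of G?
Clique number ω(G) = 3 (lower bound: χ ≥ ω).
The clique on [4, 7, 10] has size 3, forcing χ ≥ 3, and the coloring below uses 3 colors, so χ(G) = 3.
A valid 3-coloring: color 1: [4, 13, 14]; color 2: [7, 9]; color 3: [2, 3, 10].

χ(G) = 3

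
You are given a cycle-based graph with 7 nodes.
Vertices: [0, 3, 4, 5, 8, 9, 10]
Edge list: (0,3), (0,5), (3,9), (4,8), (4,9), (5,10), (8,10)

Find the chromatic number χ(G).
χ(G) = 3

Clique number ω(G) = 2 (lower bound: χ ≥ ω).
Odd cycle [0, 3, 9, 4, 8, 10, 5] needs 3 colors (χ ≥ 3).
The coloring below uses 3 colors, so χ(G) = 3.
A valid 3-coloring: color 1: [0, 9, 10]; color 2: [3, 4, 5]; color 3: [8].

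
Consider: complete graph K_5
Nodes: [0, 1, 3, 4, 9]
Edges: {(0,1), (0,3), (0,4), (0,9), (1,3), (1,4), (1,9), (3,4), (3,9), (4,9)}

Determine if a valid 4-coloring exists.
The clique on vertices [0, 1, 3, 4, 9] has size 5 > 4, so it alone needs 5 colors.

No, G is not 4-colorable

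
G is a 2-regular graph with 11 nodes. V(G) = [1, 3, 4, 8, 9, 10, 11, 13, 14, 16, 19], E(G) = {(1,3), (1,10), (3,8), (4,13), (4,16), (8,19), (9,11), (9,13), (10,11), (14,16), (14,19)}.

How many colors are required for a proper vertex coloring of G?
χ(G) = 3

Clique number ω(G) = 2 (lower bound: χ ≥ ω).
Odd cycle [4, 13, 9, 11, 10, 1, 3, 8, 19, 14, 16] needs 3 colors (χ ≥ 3).
The coloring below uses 3 colors, so χ(G) = 3.
A valid 3-coloring: color 1: [1, 8, 11, 13, 14]; color 2: [3, 4, 9, 10, 19]; color 3: [16].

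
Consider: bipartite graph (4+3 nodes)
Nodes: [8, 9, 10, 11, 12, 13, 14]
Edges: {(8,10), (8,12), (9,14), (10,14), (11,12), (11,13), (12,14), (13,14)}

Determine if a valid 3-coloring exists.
A valid 3-coloring: color 1: [8, 11, 14]; color 2: [9, 10, 12, 13].
(χ(G) = 2 ≤ 3.)

Yes, G is 3-colorable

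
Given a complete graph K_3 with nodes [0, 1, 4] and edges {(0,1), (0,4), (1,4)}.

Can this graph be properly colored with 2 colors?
The clique on vertices [0, 1, 4] has size 3 > 2, so it alone needs 3 colors.

No, G is not 2-colorable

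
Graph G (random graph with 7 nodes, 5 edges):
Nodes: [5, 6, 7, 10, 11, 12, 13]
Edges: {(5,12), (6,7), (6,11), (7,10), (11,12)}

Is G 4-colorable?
A valid 4-coloring: color 1: [6, 10, 12, 13]; color 2: [5, 7, 11].
(χ(G) = 2 ≤ 4.)

Yes, G is 4-colorable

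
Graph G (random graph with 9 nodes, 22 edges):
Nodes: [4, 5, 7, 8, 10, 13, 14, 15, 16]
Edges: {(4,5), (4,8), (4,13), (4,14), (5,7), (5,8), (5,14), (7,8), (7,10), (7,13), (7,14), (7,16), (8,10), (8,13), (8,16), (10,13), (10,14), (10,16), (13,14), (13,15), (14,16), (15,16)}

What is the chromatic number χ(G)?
χ(G) = 4

Clique number ω(G) = 4 (lower bound: χ ≥ ω).
The clique on [7, 8, 10, 16] has size 4, forcing χ ≥ 4, and the coloring below uses 4 colors, so χ(G) = 4.
A valid 4-coloring: color 1: [8, 14, 15]; color 2: [5, 13, 16]; color 3: [4, 7]; color 4: [10].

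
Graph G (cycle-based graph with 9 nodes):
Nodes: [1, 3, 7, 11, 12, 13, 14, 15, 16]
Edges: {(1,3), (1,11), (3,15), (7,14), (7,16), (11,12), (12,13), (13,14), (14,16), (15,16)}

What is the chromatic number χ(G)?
χ(G) = 3

Clique number ω(G) = 3 (lower bound: χ ≥ ω).
The clique on [7, 14, 16] has size 3, forcing χ ≥ 3, and the coloring below uses 3 colors, so χ(G) = 3.
A valid 3-coloring: color 1: [3, 11, 13, 16]; color 2: [1, 12, 14, 15]; color 3: [7].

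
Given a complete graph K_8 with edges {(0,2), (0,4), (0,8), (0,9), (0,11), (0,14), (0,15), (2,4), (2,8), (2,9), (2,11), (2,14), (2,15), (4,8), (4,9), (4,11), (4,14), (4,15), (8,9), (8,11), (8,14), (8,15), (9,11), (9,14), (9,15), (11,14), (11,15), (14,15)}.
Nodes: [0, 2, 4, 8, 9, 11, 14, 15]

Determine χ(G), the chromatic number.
Clique number ω(G) = 8 (lower bound: χ ≥ ω).
The clique on [0, 2, 4, 8, 9, 11, 14, 15] has size 8, forcing χ ≥ 8, and the coloring below uses 8 colors, so χ(G) = 8.
A valid 8-coloring: color 1: [15]; color 2: [8]; color 3: [0]; color 4: [9]; color 5: [2]; color 6: [11]; color 7: [4]; color 8: [14].

χ(G) = 8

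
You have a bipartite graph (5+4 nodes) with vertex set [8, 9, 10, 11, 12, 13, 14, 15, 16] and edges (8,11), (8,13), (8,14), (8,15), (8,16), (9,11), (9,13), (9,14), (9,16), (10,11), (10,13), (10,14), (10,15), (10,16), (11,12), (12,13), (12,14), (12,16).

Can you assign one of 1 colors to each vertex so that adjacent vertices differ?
Edge (8,11) forces its endpoints to differ, so 1 color is not enough.

No, G is not 1-colorable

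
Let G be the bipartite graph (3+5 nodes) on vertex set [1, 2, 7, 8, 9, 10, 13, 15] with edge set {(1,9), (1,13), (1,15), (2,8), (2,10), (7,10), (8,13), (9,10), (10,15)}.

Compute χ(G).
χ(G) = 2

Clique number ω(G) = 2 (lower bound: χ ≥ ω).
The graph is bipartite (no odd cycle), so 2 colors suffice: χ(G) = 2.
A valid 2-coloring: color 1: [1, 8, 10]; color 2: [2, 7, 9, 13, 15].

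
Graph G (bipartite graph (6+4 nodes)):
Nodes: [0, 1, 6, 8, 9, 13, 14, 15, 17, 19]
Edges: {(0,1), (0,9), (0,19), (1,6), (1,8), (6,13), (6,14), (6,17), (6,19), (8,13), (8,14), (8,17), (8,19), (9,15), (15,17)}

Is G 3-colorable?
A valid 3-coloring: color 1: [0, 6, 8, 15]; color 2: [1, 9, 13, 14, 17, 19].
(χ(G) = 2 ≤ 3.)

Yes, G is 3-colorable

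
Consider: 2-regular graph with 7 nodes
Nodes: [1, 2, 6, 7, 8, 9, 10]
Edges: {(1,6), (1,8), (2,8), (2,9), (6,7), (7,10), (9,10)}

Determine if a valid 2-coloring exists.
No, G is not 2-colorable

Odd cycle [6, 1, 8, 2, 9, 10, 7] needs 3 colors (χ ≥ 3).
Hence χ(G) ≥ 3 > 2, so no proper 2-coloring exists.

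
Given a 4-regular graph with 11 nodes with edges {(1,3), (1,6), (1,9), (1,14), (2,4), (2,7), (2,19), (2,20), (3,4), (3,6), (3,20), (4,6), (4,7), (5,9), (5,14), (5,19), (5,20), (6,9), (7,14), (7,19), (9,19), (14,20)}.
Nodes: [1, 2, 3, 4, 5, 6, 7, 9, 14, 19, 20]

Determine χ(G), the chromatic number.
χ(G) = 3

Clique number ω(G) = 3 (lower bound: χ ≥ ω).
The clique on [1, 6, 9] has size 3, forcing χ ≥ 3, and the coloring below uses 3 colors, so χ(G) = 3.
A valid 3-coloring: color 1: [5, 6, 7]; color 2: [2, 3, 9, 14]; color 3: [1, 4, 19, 20].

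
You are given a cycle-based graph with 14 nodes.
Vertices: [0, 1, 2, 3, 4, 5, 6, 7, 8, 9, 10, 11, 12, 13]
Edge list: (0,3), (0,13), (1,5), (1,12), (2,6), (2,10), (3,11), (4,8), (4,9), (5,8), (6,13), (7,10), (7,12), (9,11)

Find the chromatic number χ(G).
χ(G) = 2

Clique number ω(G) = 2 (lower bound: χ ≥ ω).
The graph is bipartite (no odd cycle), so 2 colors suffice: χ(G) = 2.
A valid 2-coloring: color 1: [1, 2, 3, 7, 8, 9, 13]; color 2: [0, 4, 5, 6, 10, 11, 12].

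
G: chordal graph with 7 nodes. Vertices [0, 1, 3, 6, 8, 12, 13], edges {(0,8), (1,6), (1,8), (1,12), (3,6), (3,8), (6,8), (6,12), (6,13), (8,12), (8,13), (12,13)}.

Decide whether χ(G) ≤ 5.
Yes, G is 5-colorable

A valid 5-coloring: color 1: [8]; color 2: [0, 6]; color 3: [3, 12]; color 4: [1, 13].
(χ(G) = 4 ≤ 5.)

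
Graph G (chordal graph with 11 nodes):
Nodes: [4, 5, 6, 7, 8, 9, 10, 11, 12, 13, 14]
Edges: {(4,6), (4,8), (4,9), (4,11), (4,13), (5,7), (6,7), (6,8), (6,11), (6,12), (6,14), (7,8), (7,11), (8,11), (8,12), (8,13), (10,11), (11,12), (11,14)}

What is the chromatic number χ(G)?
χ(G) = 4

Clique number ω(G) = 4 (lower bound: χ ≥ ω).
The clique on [4, 6, 8, 11] has size 4, forcing χ ≥ 4, and the coloring below uses 4 colors, so χ(G) = 4.
A valid 4-coloring: color 1: [5, 9, 11, 13]; color 2: [6, 10]; color 3: [8, 14]; color 4: [4, 7, 12].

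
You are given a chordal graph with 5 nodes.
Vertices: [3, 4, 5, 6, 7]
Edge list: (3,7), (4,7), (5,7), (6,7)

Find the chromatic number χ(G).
χ(G) = 2

Clique number ω(G) = 2 (lower bound: χ ≥ ω).
The graph is bipartite (no odd cycle), so 2 colors suffice: χ(G) = 2.
A valid 2-coloring: color 1: [7]; color 2: [3, 4, 5, 6].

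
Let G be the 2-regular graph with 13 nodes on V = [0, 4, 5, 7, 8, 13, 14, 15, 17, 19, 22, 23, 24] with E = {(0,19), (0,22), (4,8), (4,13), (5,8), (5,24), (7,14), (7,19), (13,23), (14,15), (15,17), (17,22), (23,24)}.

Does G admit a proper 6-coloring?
A valid 6-coloring: color 1: [4, 5, 14, 17, 19, 23]; color 2: [0, 7, 8, 13, 15, 24]; color 3: [22].
(χ(G) = 3 ≤ 6.)

Yes, G is 6-colorable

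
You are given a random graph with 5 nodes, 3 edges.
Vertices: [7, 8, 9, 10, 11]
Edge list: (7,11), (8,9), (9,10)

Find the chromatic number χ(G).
χ(G) = 2

Clique number ω(G) = 2 (lower bound: χ ≥ ω).
The graph is bipartite (no odd cycle), so 2 colors suffice: χ(G) = 2.
A valid 2-coloring: color 1: [7, 9]; color 2: [8, 10, 11].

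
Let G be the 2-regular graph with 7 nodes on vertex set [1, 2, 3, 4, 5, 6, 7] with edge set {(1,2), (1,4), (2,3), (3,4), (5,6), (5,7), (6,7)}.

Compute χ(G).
χ(G) = 3

Clique number ω(G) = 3 (lower bound: χ ≥ ω).
The clique on [5, 6, 7] has size 3, forcing χ ≥ 3, and the coloring below uses 3 colors, so χ(G) = 3.
A valid 3-coloring: color 1: [1, 3, 7]; color 2: [2, 4, 5]; color 3: [6].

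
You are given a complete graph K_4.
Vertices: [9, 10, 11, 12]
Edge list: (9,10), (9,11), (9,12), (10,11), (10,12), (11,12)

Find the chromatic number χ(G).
Clique number ω(G) = 4 (lower bound: χ ≥ ω).
The clique on [9, 10, 11, 12] has size 4, forcing χ ≥ 4, and the coloring below uses 4 colors, so χ(G) = 4.
A valid 4-coloring: color 1: [10]; color 2: [11]; color 3: [9]; color 4: [12].

χ(G) = 4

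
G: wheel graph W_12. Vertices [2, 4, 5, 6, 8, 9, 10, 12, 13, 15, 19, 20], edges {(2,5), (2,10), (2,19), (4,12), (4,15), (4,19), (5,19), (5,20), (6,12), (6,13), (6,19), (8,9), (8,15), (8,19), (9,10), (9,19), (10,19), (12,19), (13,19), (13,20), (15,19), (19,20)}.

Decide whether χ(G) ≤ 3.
No, G is not 3-colorable

Odd cycle [20, 13, 6, 12, 4, 15, 8, 9, 10, 2, 5] needs 3 colors (χ ≥ 3).
Vertex 19 is adjacent to every vertex of [2, 4, 5, 6, 8, 9, 10, 12, 13, 15, 20], which already need 3 colors among themselves, so 19 needs a new color (χ ≥ 4).
Hence χ(G) ≥ 4 > 3, so no proper 3-coloring exists.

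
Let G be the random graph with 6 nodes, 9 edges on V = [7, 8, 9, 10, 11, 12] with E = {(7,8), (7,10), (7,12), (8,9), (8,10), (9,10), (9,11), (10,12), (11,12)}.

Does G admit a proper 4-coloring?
Yes, G is 4-colorable

A valid 4-coloring: color 1: [10, 11]; color 2: [8, 12]; color 3: [7, 9].
(χ(G) = 3 ≤ 4.)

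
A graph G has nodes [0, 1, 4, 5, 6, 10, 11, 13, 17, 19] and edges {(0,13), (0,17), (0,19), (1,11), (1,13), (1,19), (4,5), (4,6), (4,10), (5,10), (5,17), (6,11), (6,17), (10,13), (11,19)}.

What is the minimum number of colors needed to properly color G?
Clique number ω(G) = 3 (lower bound: χ ≥ ω).
The clique on [1, 11, 19] has size 3, forcing χ ≥ 3, and the coloring below uses 3 colors, so χ(G) = 3.
A valid 3-coloring: color 1: [0, 1, 6, 10]; color 2: [5, 11, 13]; color 3: [4, 17, 19].

χ(G) = 3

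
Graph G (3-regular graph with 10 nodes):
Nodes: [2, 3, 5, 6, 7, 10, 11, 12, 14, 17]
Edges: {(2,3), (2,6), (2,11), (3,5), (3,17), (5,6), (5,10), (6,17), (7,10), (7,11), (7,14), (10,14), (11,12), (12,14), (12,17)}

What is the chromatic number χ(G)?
χ(G) = 3

Clique number ω(G) = 3 (lower bound: χ ≥ ω).
The clique on [7, 10, 14] has size 3, forcing χ ≥ 3, and the coloring below uses 3 colors, so χ(G) = 3.
A valid 3-coloring: color 1: [2, 5, 7, 17]; color 2: [3, 6, 10, 12]; color 3: [11, 14].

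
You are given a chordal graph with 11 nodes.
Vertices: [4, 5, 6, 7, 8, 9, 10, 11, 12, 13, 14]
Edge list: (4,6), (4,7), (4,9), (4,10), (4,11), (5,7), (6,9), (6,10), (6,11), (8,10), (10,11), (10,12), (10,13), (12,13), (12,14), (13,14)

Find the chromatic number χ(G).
Clique number ω(G) = 4 (lower bound: χ ≥ ω).
The clique on [4, 6, 10, 11] has size 4, forcing χ ≥ 4, and the coloring below uses 4 colors, so χ(G) = 4.
A valid 4-coloring: color 1: [7, 9, 10, 14]; color 2: [4, 5, 8, 13]; color 3: [6, 12]; color 4: [11].

χ(G) = 4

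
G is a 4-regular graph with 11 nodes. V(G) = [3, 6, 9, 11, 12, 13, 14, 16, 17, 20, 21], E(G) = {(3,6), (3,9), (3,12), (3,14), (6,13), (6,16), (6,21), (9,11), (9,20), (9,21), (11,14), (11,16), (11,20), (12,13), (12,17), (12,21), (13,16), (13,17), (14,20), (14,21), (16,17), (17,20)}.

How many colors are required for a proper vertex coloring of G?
Clique number ω(G) = 3 (lower bound: χ ≥ ω).
The clique on [9, 11, 20] has size 3, forcing χ ≥ 3, and the coloring below uses 3 colors, so χ(G) = 3.
A valid 3-coloring: color 1: [3, 11, 13, 21]; color 2: [6, 9, 14, 17]; color 3: [12, 16, 20].

χ(G) = 3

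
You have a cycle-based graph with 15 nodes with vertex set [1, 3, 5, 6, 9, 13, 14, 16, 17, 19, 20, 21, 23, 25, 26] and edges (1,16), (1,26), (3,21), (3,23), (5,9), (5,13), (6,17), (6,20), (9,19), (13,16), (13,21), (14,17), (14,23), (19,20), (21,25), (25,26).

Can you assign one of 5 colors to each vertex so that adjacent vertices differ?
Yes, G is 5-colorable

A valid 5-coloring: color 1: [9, 16, 17, 20, 21, 23, 26]; color 2: [1, 3, 6, 13, 14, 19, 25]; color 3: [5].
(χ(G) = 3 ≤ 5.)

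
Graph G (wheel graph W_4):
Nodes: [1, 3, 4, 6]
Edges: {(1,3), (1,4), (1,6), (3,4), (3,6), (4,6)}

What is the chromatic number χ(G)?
Clique number ω(G) = 4 (lower bound: χ ≥ ω).
The clique on [1, 3, 4, 6] has size 4, forcing χ ≥ 4, and the coloring below uses 4 colors, so χ(G) = 4.
A valid 4-coloring: color 1: [4]; color 2: [1]; color 3: [6]; color 4: [3].

χ(G) = 4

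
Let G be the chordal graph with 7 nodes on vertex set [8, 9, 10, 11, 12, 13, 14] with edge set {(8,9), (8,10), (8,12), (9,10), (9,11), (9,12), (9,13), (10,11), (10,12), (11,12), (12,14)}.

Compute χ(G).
Clique number ω(G) = 4 (lower bound: χ ≥ ω).
The clique on [8, 9, 10, 12] has size 4, forcing χ ≥ 4, and the coloring below uses 4 colors, so χ(G) = 4.
A valid 4-coloring: color 1: [12, 13]; color 2: [9, 14]; color 3: [10]; color 4: [8, 11].

χ(G) = 4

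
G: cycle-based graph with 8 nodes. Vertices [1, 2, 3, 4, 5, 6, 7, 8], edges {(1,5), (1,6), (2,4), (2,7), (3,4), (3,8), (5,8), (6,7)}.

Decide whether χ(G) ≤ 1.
No, G is not 1-colorable

Edge (1,5) forces its endpoints to differ, so 1 color is not enough.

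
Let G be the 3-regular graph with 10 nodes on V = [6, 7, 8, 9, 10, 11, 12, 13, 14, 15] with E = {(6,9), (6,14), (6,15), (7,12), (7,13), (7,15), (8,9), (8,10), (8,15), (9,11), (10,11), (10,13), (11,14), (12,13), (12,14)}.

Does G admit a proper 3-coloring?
A valid 3-coloring: color 1: [6, 7, 8, 11]; color 2: [9, 13, 14, 15]; color 3: [10, 12].
(χ(G) = 3 ≤ 3.)

Yes, G is 3-colorable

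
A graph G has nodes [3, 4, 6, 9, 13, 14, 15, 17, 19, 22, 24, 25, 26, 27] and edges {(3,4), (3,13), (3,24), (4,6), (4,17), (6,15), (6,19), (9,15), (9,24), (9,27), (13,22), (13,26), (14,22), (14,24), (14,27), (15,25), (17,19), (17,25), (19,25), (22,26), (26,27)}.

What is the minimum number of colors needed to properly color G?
Clique number ω(G) = 3 (lower bound: χ ≥ ω).
The clique on [17, 19, 25] has size 3, forcing χ ≥ 3, and the coloring below uses 3 colors, so χ(G) = 3.
A valid 3-coloring: color 1: [4, 9, 13, 14, 25]; color 2: [3, 6, 17, 22, 27]; color 3: [15, 19, 24, 26].

χ(G) = 3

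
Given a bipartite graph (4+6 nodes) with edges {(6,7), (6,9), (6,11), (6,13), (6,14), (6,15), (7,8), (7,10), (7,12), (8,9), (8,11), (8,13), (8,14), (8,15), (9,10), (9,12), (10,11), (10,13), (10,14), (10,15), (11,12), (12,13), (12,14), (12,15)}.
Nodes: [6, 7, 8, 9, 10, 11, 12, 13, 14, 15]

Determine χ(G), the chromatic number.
χ(G) = 2

Clique number ω(G) = 2 (lower bound: χ ≥ ω).
The graph is bipartite (no odd cycle), so 2 colors suffice: χ(G) = 2.
A valid 2-coloring: color 1: [6, 8, 10, 12]; color 2: [7, 9, 11, 13, 14, 15].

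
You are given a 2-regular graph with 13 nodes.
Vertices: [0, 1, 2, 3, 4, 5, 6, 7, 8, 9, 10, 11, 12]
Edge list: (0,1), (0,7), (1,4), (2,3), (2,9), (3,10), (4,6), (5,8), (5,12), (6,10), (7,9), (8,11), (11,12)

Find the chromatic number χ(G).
χ(G) = 3

Clique number ω(G) = 2 (lower bound: χ ≥ ω).
Odd cycle [3, 10, 6, 4, 1, 0, 7, 9, 2] needs 3 colors (χ ≥ 3).
The coloring below uses 3 colors, so χ(G) = 3.
A valid 3-coloring: color 1: [0, 4, 5, 9, 10, 11]; color 2: [1, 2, 6, 7, 8, 12]; color 3: [3].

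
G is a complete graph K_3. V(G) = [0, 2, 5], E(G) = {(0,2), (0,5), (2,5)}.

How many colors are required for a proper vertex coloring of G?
Clique number ω(G) = 3 (lower bound: χ ≥ ω).
The clique on [0, 2, 5] has size 3, forcing χ ≥ 3, and the coloring below uses 3 colors, so χ(G) = 3.
A valid 3-coloring: color 1: [2]; color 2: [5]; color 3: [0].

χ(G) = 3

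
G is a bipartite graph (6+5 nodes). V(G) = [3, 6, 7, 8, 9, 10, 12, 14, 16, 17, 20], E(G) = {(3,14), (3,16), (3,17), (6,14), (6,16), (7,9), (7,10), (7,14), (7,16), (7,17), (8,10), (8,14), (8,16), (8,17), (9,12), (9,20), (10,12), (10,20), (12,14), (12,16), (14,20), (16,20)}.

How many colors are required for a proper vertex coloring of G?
Clique number ω(G) = 2 (lower bound: χ ≥ ω).
The graph is bipartite (no odd cycle), so 2 colors suffice: χ(G) = 2.
A valid 2-coloring: color 1: [9, 10, 14, 16, 17]; color 2: [3, 6, 7, 8, 12, 20].

χ(G) = 2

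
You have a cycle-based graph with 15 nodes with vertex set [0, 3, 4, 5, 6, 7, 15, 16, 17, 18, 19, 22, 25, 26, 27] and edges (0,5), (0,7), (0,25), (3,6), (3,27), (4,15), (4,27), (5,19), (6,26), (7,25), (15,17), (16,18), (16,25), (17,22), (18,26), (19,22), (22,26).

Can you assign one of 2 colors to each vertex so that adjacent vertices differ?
The clique on vertices [0, 7, 25] has size 3 > 2, so it alone needs 3 colors.

No, G is not 2-colorable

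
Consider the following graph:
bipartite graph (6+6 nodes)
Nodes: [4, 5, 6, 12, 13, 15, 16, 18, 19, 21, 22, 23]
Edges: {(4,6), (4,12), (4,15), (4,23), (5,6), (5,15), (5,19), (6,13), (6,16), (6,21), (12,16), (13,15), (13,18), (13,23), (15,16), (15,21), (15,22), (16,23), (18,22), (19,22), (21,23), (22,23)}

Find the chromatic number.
χ(G) = 2

Clique number ω(G) = 2 (lower bound: χ ≥ ω).
The graph is bipartite (no odd cycle), so 2 colors suffice: χ(G) = 2.
A valid 2-coloring: color 1: [6, 12, 15, 18, 19, 23]; color 2: [4, 5, 13, 16, 21, 22].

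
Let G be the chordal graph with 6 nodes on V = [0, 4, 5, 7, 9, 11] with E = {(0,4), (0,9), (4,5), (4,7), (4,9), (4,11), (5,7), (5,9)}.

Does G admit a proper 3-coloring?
A valid 3-coloring: color 1: [4]; color 2: [0, 5, 11]; color 3: [7, 9].
(χ(G) = 3 ≤ 3.)

Yes, G is 3-colorable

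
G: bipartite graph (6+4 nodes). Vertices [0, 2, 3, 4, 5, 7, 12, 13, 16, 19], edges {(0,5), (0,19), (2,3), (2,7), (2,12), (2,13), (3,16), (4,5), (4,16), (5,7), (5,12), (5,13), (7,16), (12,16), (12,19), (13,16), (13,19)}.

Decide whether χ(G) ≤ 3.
A valid 3-coloring: color 1: [2, 5, 16, 19]; color 2: [0, 3, 4, 7, 12, 13].
(χ(G) = 2 ≤ 3.)

Yes, G is 3-colorable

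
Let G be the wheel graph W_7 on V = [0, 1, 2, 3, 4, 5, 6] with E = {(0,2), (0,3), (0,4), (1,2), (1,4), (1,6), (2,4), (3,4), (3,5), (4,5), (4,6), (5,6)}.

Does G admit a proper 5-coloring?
Yes, G is 5-colorable

A valid 5-coloring: color 1: [4]; color 2: [2, 3, 6]; color 3: [0, 1, 5].
(χ(G) = 3 ≤ 5.)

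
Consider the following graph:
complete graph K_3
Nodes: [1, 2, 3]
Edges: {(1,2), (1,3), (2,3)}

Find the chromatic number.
χ(G) = 3

Clique number ω(G) = 3 (lower bound: χ ≥ ω).
The clique on [1, 2, 3] has size 3, forcing χ ≥ 3, and the coloring below uses 3 colors, so χ(G) = 3.
A valid 3-coloring: color 1: [2]; color 2: [1]; color 3: [3].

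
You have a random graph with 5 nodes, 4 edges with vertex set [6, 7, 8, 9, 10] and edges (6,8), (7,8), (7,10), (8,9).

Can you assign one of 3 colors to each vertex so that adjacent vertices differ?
Yes, G is 3-colorable

A valid 3-coloring: color 1: [8, 10]; color 2: [6, 7, 9].
(χ(G) = 2 ≤ 3.)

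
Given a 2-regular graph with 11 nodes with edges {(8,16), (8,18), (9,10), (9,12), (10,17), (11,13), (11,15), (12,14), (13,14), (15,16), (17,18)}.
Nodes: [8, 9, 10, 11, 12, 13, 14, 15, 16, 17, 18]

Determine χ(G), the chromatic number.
Clique number ω(G) = 2 (lower bound: χ ≥ ω).
Odd cycle [15, 16, 8, 18, 17, 10, 9, 12, 14, 13, 11] needs 3 colors (χ ≥ 3).
The coloring below uses 3 colors, so χ(G) = 3.
A valid 3-coloring: color 1: [8, 10, 12, 13, 15]; color 2: [9, 11, 14, 16, 18]; color 3: [17].

χ(G) = 3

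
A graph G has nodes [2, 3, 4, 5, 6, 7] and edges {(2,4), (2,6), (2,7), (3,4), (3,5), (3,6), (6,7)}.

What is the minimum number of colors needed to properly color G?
χ(G) = 3

Clique number ω(G) = 3 (lower bound: χ ≥ ω).
The clique on [2, 6, 7] has size 3, forcing χ ≥ 3, and the coloring below uses 3 colors, so χ(G) = 3.
A valid 3-coloring: color 1: [2, 3]; color 2: [4, 5, 6]; color 3: [7].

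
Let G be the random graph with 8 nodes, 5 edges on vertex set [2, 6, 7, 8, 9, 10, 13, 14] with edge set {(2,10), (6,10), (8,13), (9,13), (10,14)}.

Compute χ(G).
χ(G) = 2

Clique number ω(G) = 2 (lower bound: χ ≥ ω).
The graph is bipartite (no odd cycle), so 2 colors suffice: χ(G) = 2.
A valid 2-coloring: color 1: [7, 10, 13]; color 2: [2, 6, 8, 9, 14].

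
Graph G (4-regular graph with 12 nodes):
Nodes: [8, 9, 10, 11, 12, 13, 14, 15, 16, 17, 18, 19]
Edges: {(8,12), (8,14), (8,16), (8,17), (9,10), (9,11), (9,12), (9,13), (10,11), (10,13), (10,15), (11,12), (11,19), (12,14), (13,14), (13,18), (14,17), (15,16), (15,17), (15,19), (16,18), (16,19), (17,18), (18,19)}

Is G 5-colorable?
A valid 5-coloring: color 1: [9, 14, 15, 18]; color 2: [8, 11, 13]; color 3: [10, 12, 16, 17]; color 4: [19].
(χ(G) = 4 ≤ 5.)

Yes, G is 5-colorable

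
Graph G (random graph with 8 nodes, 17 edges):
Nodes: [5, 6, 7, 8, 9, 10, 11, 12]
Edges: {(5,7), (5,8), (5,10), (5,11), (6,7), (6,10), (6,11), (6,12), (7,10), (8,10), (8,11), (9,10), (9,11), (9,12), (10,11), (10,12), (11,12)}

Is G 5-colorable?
Yes, G is 5-colorable

A valid 5-coloring: color 1: [10]; color 2: [7, 11]; color 3: [5, 6, 9]; color 4: [8, 12].
(χ(G) = 4 ≤ 5.)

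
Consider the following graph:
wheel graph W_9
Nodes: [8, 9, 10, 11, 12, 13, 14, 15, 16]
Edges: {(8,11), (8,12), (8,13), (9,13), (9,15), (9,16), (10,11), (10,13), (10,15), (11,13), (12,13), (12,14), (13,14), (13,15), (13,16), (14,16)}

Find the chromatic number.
χ(G) = 3

Clique number ω(G) = 3 (lower bound: χ ≥ ω).
The clique on [8, 11, 13] has size 3, forcing χ ≥ 3, and the coloring below uses 3 colors, so χ(G) = 3.
A valid 3-coloring: color 1: [13]; color 2: [8, 9, 10, 14]; color 3: [11, 12, 15, 16].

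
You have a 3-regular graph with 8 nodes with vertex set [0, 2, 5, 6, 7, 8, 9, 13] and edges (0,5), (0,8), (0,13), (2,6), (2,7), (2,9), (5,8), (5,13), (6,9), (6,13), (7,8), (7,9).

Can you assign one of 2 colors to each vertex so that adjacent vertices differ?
The clique on vertices [0, 5, 8] has size 3 > 2, so it alone needs 3 colors.

No, G is not 2-colorable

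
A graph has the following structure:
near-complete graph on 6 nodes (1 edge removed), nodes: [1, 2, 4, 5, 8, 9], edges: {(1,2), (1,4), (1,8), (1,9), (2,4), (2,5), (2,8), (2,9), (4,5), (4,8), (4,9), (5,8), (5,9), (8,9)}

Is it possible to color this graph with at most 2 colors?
The clique on vertices [1, 2, 4, 8, 9] has size 5 > 2, so it alone needs 5 colors.

No, G is not 2-colorable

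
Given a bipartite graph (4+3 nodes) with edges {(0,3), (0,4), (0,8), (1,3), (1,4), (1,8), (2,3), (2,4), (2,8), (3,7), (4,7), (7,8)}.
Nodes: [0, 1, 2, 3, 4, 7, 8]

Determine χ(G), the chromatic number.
χ(G) = 2

Clique number ω(G) = 2 (lower bound: χ ≥ ω).
The graph is bipartite (no odd cycle), so 2 colors suffice: χ(G) = 2.
A valid 2-coloring: color 1: [3, 4, 8]; color 2: [0, 1, 2, 7].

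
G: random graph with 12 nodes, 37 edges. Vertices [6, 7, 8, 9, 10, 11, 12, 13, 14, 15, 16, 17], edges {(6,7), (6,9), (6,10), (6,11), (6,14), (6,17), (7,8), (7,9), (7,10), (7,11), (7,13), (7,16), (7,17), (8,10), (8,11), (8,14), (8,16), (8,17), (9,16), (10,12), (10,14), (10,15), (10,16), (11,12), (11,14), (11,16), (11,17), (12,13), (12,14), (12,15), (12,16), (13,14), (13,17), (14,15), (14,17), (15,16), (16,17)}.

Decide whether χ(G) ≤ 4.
The clique on vertices [7, 8, 11, 16, 17] has size 5 > 4, so it alone needs 5 colors.

No, G is not 4-colorable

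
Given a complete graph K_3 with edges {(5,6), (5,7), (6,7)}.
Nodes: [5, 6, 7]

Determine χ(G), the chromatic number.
Clique number ω(G) = 3 (lower bound: χ ≥ ω).
The clique on [5, 6, 7] has size 3, forcing χ ≥ 3, and the coloring below uses 3 colors, so χ(G) = 3.
A valid 3-coloring: color 1: [7]; color 2: [6]; color 3: [5].

χ(G) = 3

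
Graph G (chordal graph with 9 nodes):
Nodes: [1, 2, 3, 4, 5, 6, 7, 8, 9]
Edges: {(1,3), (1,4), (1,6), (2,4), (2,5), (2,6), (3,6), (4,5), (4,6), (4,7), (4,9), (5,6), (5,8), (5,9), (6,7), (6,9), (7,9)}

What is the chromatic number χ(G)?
χ(G) = 4

Clique number ω(G) = 4 (lower bound: χ ≥ ω).
The clique on [4, 5, 6, 9] has size 4, forcing χ ≥ 4, and the coloring below uses 4 colors, so χ(G) = 4.
A valid 4-coloring: color 1: [6, 8]; color 2: [3, 4]; color 3: [1, 5, 7]; color 4: [2, 9].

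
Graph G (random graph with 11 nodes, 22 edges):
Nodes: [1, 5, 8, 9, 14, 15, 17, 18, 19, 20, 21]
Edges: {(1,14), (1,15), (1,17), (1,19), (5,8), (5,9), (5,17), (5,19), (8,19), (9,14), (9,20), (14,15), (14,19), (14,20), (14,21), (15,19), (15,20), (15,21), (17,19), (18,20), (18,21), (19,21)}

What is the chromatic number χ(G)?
Clique number ω(G) = 4 (lower bound: χ ≥ ω).
The clique on [1, 14, 15, 19] has size 4, forcing χ ≥ 4, and the coloring below uses 4 colors, so χ(G) = 4.
A valid 4-coloring: color 1: [19, 20]; color 2: [8, 14, 17, 18]; color 3: [5, 15]; color 4: [1, 9, 21].

χ(G) = 4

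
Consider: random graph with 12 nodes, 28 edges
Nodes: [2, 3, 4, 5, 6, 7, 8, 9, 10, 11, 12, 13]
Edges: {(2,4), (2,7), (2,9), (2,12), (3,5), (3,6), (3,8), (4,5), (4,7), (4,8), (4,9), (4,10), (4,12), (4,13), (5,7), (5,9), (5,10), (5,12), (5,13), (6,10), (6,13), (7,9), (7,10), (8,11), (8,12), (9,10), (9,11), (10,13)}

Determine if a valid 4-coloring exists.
No, G is not 4-colorable

The clique on vertices [4, 5, 7, 9, 10] has size 5 > 4, so it alone needs 5 colors.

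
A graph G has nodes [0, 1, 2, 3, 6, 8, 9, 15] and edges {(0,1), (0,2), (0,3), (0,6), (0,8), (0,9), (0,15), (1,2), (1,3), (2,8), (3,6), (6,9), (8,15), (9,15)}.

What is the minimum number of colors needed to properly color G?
χ(G) = 4

Clique number ω(G) = 3 (lower bound: χ ≥ ω).
Odd cycle [6, 3, 1, 2, 8, 15, 9] needs 3 colors (χ ≥ 3).
Vertex 0 is adjacent to every vertex of [1, 2, 3, 6, 8, 9, 15], which already need 3 colors among themselves, so 0 needs a new color (χ ≥ 4).
The coloring below uses 4 colors, so χ(G) = 4.
A valid 4-coloring: color 1: [0]; color 2: [1, 6, 15]; color 3: [2, 3, 9]; color 4: [8].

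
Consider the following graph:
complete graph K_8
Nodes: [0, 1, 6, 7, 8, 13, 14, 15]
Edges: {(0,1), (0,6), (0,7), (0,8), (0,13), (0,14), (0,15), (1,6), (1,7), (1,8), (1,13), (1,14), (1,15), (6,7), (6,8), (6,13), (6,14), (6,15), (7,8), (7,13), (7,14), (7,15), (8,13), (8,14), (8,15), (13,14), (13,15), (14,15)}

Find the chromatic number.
χ(G) = 8

Clique number ω(G) = 8 (lower bound: χ ≥ ω).
The clique on [0, 1, 6, 7, 8, 13, 14, 15] has size 8, forcing χ ≥ 8, and the coloring below uses 8 colors, so χ(G) = 8.
A valid 8-coloring: color 1: [8]; color 2: [7]; color 3: [13]; color 4: [15]; color 5: [14]; color 6: [0]; color 7: [1]; color 8: [6].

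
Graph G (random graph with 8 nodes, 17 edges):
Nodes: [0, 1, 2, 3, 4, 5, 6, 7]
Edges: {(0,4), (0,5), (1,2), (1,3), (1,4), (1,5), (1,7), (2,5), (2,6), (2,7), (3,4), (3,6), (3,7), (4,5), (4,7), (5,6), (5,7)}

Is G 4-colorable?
A valid 4-coloring: color 1: [3, 5]; color 2: [2, 4]; color 3: [0, 1, 6]; color 4: [7].
(χ(G) = 4 ≤ 4.)

Yes, G is 4-colorable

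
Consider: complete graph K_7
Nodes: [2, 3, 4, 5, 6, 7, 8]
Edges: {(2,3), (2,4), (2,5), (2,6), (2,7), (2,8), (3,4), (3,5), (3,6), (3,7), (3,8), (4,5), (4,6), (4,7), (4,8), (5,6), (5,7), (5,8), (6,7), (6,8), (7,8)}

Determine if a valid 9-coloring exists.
Yes, G is 9-colorable

A valid 9-coloring: color 1: [8]; color 2: [7]; color 3: [5]; color 4: [2]; color 5: [6]; color 6: [3]; color 7: [4].
(χ(G) = 7 ≤ 9.)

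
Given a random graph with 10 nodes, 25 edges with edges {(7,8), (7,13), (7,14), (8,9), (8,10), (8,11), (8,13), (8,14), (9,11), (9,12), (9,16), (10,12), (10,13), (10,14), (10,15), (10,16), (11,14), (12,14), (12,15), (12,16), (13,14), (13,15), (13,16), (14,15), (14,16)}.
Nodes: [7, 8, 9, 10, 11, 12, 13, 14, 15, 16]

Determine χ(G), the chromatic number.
χ(G) = 4

Clique number ω(G) = 4 (lower bound: χ ≥ ω).
The clique on [10, 12, 14, 16] has size 4, forcing χ ≥ 4, and the coloring below uses 4 colors, so χ(G) = 4.
A valid 4-coloring: color 1: [9, 14]; color 2: [7, 10, 11]; color 3: [12, 13]; color 4: [8, 15, 16].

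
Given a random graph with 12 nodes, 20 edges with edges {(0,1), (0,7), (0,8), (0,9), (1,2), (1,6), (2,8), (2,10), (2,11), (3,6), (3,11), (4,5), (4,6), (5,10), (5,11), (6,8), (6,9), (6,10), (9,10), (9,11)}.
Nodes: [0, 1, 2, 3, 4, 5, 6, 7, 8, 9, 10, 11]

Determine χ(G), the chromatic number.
χ(G) = 3

Clique number ω(G) = 3 (lower bound: χ ≥ ω).
The clique on [6, 9, 10] has size 3, forcing χ ≥ 3, and the coloring below uses 3 colors, so χ(G) = 3.
A valid 3-coloring: color 1: [0, 2, 5, 6]; color 2: [1, 4, 7, 8, 10, 11]; color 3: [3, 9].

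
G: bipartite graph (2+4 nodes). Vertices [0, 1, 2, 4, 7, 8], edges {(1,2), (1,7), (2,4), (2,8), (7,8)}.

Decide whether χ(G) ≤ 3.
Yes, G is 3-colorable

A valid 3-coloring: color 1: [0, 2, 7]; color 2: [1, 4, 8].
(χ(G) = 2 ≤ 3.)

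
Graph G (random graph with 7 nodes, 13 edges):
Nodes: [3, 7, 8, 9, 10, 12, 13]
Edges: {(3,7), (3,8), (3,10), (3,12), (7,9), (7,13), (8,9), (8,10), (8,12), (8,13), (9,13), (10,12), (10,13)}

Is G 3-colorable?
The clique on vertices [3, 8, 10, 12] has size 4 > 3, so it alone needs 4 colors.

No, G is not 3-colorable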